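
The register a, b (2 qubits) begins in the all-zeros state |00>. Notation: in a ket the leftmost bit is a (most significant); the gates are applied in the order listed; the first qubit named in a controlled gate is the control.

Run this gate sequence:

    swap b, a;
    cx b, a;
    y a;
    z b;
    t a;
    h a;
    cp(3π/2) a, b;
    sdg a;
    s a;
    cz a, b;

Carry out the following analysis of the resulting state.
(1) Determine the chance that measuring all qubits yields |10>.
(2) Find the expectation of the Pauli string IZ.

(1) A full measurement returns |10> with probability 1/2.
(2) In the final state, IZ has expectation 1.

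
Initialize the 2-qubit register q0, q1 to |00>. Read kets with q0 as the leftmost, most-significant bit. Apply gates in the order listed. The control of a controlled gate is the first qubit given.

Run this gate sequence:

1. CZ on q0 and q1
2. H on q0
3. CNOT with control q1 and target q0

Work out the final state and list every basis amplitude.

The final amplitudes are sqrt(2)/2 on |00>, 0 on |01>, sqrt(2)/2 on |10>, 0 on |11>.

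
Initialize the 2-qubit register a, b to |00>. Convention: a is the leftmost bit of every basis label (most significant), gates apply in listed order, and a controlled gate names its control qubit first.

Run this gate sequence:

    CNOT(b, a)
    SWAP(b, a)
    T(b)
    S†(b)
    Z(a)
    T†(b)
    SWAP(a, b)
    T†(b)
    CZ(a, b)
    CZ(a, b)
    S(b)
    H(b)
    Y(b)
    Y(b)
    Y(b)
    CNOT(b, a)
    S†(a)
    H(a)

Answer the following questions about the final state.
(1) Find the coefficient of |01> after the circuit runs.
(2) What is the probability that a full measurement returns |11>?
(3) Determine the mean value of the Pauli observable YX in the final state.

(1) The amplitude on |01> is 1/2.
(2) A full measurement returns |11> with probability 1/4.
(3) The observable YX averages to -1.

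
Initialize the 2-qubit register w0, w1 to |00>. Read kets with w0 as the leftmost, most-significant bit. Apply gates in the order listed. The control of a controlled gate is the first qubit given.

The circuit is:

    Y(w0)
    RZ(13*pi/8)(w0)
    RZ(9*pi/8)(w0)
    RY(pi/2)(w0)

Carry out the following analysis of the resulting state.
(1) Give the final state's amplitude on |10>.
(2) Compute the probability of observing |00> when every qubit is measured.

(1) The amplitude on |10> is -sqrt(2)*exp(7*I*pi/8)/2.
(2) Outcome |00> occurs with probability 1/2.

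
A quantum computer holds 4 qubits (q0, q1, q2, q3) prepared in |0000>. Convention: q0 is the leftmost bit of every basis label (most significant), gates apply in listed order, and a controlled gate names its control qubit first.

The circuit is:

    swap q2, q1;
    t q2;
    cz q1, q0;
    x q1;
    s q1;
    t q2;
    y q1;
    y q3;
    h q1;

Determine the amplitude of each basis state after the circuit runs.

The resulting statevector has amplitude sqrt(2)*I/2 on |0001>, sqrt(2)*I/2 on |0101>, and 0 on every other basis state.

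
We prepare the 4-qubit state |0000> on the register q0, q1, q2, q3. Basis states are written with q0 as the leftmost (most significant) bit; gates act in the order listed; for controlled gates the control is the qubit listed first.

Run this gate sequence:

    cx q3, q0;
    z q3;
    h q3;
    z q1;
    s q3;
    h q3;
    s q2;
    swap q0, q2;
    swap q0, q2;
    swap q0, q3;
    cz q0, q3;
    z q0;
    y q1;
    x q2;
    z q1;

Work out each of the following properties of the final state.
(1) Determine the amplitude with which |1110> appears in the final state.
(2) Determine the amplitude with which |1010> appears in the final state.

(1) The amplitude on |1110> is 1/2 + I/2.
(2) The amplitude on |1010> is 0.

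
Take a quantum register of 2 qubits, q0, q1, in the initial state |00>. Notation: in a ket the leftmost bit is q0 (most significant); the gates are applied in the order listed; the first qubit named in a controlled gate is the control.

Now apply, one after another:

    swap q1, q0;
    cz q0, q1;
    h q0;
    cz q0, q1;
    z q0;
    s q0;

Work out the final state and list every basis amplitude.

The final amplitudes are sqrt(2)/2 on |00>, 0 on |01>, -sqrt(2)*I/2 on |10>, 0 on |11>.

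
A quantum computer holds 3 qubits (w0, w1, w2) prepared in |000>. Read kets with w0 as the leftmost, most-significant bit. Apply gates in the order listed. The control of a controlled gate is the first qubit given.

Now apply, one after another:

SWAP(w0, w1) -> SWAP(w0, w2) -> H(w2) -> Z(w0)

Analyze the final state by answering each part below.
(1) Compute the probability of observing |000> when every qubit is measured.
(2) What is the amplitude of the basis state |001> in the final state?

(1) A full measurement returns |000> with probability 1/2.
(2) |001> carries amplitude sqrt(2)/2 in the final state.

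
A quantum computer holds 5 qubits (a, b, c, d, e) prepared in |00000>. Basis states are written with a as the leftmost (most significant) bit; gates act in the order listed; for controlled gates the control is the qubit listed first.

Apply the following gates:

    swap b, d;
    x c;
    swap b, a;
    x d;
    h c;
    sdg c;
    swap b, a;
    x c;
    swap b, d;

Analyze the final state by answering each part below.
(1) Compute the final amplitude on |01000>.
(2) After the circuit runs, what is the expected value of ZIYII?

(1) |01000> carries amplitude sqrt(2)*I/2 in the final state.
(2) In the final state, ZIYII has expectation -1.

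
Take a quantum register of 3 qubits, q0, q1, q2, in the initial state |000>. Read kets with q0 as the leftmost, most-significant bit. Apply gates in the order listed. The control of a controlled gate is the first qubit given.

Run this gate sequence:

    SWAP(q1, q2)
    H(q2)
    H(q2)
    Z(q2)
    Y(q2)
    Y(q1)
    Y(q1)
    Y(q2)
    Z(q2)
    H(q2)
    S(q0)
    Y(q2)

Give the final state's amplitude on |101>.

|101> carries amplitude 0 in the final state. Key observation: gates 3-10 undo each other exactly, leaving only the rest of the circuit to track.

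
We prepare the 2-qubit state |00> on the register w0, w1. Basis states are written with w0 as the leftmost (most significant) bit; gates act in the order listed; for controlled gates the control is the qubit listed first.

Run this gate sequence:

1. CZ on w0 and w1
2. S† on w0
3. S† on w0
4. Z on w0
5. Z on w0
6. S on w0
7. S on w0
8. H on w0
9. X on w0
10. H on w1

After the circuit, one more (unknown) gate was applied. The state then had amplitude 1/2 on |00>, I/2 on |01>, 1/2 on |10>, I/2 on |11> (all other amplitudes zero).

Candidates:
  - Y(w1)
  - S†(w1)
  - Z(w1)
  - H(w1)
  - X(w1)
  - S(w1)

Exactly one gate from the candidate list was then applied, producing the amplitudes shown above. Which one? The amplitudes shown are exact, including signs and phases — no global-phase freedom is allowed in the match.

The applied gate was S(w1). Key observation: the block from step 2 through step 7 cancels to the identity and can be dropped.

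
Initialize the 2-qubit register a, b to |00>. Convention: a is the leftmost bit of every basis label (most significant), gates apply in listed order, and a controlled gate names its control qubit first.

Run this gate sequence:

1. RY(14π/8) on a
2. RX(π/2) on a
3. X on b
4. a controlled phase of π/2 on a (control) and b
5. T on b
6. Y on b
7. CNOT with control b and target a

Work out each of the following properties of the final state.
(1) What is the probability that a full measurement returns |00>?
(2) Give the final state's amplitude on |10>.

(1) A full measurement returns |00> with probability 1/2.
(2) The final state's coefficient on |10> equals sqrt(2)*sqrt(2 - sqrt(2))*exp(I*pi/4)/4 + sqrt(2)*sqrt(sqrt(2) + 2)*exp(3*I*pi/4)/4.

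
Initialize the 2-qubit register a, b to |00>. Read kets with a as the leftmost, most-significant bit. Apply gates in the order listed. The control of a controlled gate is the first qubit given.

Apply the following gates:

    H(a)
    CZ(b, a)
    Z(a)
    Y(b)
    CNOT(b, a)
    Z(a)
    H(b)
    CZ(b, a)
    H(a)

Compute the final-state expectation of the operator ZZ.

The expectation value of ZZ is 1.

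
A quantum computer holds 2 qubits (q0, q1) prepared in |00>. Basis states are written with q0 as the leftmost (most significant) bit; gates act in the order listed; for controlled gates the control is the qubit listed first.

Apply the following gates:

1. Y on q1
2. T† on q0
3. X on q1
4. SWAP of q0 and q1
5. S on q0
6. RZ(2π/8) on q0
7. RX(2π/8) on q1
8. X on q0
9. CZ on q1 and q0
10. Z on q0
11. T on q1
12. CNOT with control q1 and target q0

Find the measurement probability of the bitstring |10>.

Outcome |10> occurs with probability sqrt(2)/4 + 1/2.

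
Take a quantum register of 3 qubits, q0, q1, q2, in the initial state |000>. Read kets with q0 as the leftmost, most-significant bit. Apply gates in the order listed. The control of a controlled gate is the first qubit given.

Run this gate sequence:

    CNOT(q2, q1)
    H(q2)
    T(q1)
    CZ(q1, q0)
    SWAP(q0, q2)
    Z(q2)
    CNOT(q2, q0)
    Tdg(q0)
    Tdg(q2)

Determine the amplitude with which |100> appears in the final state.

The amplitude on |100> is -sqrt(2)*exp(3*I*pi/4)/2.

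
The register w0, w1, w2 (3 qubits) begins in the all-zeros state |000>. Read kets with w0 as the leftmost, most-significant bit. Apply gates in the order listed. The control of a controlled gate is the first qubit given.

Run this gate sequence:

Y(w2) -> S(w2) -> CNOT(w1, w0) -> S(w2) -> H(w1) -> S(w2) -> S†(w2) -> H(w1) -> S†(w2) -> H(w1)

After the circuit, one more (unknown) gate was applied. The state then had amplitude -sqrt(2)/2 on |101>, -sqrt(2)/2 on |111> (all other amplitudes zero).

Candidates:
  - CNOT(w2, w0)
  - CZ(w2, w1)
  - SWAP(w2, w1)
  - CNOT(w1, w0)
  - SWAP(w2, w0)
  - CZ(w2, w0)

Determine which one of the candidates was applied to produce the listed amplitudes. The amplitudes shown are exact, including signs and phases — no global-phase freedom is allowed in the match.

The unique candidate consistent with the amplitudes is CNOT(w2, w0).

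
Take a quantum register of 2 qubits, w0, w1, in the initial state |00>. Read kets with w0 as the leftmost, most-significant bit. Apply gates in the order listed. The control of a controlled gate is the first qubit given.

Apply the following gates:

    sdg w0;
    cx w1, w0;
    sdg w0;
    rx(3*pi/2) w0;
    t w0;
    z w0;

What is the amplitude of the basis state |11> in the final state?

The amplitude on |11> is 0.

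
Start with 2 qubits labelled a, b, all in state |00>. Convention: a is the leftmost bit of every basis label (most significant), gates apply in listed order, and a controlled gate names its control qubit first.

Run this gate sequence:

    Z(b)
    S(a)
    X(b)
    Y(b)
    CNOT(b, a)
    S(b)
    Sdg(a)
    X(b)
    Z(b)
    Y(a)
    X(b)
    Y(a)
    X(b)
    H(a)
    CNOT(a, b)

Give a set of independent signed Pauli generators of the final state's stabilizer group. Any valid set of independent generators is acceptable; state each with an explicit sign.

The stabilizer group can be generated by +XX, -ZZ, among other valid generating sets.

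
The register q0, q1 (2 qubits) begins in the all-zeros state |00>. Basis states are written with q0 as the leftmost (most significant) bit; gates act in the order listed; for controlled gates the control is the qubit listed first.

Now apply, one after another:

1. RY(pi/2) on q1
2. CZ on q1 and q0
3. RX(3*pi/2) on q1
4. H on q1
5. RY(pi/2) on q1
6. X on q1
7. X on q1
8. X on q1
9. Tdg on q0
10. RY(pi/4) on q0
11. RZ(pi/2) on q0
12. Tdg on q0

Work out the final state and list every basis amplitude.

After the circuit, the state carries amplitude -sqrt(2*sqrt(2) + 4)/4 on |00>, -sqrt(2*sqrt(2) + 4)/4 on |01>, -sqrt(2 - sqrt(2))/4 - I*sqrt(2 - sqrt(2))/4 on |10>, -sqrt(2 - sqrt(2))/4 - I*sqrt(2 - sqrt(2))/4 on |11>.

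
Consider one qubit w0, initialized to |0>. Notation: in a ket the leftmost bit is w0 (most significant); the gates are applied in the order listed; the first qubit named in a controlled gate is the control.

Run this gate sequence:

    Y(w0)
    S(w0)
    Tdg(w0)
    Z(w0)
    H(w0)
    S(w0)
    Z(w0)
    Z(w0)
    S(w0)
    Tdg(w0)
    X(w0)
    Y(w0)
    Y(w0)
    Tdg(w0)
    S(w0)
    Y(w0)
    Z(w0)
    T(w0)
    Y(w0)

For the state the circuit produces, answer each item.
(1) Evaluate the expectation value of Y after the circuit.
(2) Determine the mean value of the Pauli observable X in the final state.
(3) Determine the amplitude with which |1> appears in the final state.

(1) In the final state, Y has expectation -sqrt(2)/2.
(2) The observable X averages to -sqrt(2)/2.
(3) The amplitude on |1> is sqrt(2)/2.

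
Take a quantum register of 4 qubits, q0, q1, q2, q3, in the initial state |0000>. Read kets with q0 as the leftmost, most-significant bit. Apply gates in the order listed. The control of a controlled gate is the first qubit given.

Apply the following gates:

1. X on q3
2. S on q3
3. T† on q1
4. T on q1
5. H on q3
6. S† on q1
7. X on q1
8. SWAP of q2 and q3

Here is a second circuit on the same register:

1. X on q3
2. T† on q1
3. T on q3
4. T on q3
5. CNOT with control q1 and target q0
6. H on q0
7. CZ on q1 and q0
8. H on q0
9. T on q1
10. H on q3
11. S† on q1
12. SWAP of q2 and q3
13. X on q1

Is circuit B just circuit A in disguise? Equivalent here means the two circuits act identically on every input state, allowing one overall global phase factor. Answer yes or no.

Yes, they are equivalent — the unitaries differ by at most a global phase.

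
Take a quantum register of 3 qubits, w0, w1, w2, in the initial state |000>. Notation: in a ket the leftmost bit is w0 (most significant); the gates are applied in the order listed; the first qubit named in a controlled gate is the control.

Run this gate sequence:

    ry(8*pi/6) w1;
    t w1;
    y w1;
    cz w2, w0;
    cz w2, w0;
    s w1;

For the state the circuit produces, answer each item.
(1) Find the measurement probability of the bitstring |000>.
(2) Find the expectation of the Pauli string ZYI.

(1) A full measurement returns |000> with probability 3/4.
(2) In the final state, ZYI has expectation sqrt(6)/4.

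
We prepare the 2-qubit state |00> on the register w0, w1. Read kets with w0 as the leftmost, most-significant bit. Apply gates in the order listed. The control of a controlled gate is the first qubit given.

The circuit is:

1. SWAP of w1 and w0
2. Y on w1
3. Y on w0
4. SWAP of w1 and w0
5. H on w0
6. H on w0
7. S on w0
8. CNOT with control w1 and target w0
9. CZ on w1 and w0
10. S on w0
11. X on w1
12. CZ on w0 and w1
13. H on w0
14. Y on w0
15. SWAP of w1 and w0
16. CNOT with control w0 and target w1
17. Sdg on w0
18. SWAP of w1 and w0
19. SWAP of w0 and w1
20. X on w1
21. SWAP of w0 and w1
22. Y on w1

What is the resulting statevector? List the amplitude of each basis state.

The resulting statevector has amplitude 0 on |00>, sqrt(2)*I/2 on |01>, 0 on |10>, -sqrt(2)*I/2 on |11>.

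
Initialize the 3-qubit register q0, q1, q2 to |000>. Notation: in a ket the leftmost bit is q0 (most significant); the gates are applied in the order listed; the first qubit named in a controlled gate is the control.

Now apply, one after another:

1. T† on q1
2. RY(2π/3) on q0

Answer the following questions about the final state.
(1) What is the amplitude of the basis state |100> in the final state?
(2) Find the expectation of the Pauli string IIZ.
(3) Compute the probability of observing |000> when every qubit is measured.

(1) |100> carries amplitude sqrt(3)/2 in the final state.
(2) In the final state, IIZ has expectation 1.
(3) The probability of measuring |000> is 1/4.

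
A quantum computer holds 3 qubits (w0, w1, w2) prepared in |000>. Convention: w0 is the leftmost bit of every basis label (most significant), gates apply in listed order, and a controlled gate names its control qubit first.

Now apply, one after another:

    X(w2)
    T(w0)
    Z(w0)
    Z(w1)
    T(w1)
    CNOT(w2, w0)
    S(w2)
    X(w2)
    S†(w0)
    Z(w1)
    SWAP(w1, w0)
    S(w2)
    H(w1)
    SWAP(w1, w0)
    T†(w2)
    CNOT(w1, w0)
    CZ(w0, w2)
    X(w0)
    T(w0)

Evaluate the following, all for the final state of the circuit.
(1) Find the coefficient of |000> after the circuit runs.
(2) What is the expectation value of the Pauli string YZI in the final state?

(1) The final state's coefficient on |000> equals -sqrt(2)/2.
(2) In the final state, YZI has expectation -sqrt(2)/2.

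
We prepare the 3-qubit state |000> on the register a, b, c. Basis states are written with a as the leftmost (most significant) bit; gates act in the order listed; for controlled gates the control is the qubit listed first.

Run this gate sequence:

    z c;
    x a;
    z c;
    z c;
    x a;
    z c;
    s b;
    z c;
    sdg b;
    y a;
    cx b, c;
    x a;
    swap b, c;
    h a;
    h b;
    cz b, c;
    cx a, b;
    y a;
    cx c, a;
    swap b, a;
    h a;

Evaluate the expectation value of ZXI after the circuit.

The expectation value of ZXI is -1.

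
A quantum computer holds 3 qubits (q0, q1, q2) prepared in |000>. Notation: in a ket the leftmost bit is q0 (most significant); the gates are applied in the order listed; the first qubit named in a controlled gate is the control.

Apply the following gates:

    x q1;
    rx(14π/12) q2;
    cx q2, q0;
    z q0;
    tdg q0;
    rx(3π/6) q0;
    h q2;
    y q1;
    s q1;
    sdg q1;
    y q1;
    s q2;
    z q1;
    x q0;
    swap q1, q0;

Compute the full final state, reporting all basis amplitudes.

The resulting statevector has amplitude 0 on |000>, 0 on |001>, 0 on |010>, 0 on |011>, ((-sqrt(2) + sqrt(6))*exp(3*I*pi/4) + sqrt(2)*I + sqrt(6)*I)*exp(3*I*pi/4)/8 on |100>, (sqrt(2) + sqrt(6) + (-sqrt(6) + sqrt(2))*exp(I*pi/4))*exp(3*I*pi/4)/8 on |101>, (sqrt(2) + sqrt(6) + (-sqrt(6) + sqrt(2))*exp(I*pi/4))*exp(3*I*pi/4)/8 on |110>, -sqrt(2)*I/8 + sqrt(2)*exp(I*pi/4)/8 + sqrt(6)*exp(I*pi/4)/8 + sqrt(6)*I/8 on |111>.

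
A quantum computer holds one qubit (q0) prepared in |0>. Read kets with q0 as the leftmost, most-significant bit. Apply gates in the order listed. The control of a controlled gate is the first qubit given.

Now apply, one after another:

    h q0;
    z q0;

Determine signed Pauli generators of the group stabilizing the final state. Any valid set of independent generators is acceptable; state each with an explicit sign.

The final state is stabilized by the group generated by -X; other independent generating sets are equally valid.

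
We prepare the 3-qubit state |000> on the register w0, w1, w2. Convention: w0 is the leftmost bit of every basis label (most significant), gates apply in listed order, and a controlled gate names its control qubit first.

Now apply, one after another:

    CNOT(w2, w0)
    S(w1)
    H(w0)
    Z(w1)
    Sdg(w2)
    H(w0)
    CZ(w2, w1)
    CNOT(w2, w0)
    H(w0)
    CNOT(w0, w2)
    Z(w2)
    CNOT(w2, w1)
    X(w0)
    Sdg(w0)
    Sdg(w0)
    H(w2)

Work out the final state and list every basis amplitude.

After the circuit, the state carries amplitude 0 on |000>, 0 on |001>, -1/2 on |010>, 1/2 on |011>, -1/2 on |100>, -1/2 on |101>, 0 on |110>, 0 on |111>.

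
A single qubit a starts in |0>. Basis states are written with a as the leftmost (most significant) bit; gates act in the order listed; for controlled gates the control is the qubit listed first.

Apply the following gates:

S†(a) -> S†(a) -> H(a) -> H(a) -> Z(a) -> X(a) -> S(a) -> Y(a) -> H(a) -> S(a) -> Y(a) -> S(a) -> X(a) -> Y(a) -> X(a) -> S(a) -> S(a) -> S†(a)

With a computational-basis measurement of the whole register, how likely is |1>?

A full measurement returns |1> with probability 1/2.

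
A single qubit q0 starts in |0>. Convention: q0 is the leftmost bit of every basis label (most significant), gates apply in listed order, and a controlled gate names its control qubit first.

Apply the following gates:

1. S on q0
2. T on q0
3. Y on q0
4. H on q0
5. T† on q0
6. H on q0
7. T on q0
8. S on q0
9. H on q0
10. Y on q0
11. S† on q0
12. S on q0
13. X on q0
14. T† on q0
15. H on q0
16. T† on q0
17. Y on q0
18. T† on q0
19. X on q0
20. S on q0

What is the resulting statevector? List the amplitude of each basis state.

The resulting statevector has amplitude 3/4 - I/4 - exp(I*pi/4)/4 - exp(3*I*pi/4)/4 on |0>, 1/4 - I/4 - exp(I*pi/4)/4 + exp(3*I*pi/4)/4 on |1>.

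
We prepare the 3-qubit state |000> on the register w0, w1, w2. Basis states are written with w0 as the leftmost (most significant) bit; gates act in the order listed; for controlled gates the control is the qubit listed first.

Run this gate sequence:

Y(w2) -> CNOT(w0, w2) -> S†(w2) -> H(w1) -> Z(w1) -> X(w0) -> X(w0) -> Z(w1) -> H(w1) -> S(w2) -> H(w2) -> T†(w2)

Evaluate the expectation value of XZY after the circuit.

The expectation value of XZY is 0. Key observation: the block from step 3 through step 10 cancels to the identity and can be dropped.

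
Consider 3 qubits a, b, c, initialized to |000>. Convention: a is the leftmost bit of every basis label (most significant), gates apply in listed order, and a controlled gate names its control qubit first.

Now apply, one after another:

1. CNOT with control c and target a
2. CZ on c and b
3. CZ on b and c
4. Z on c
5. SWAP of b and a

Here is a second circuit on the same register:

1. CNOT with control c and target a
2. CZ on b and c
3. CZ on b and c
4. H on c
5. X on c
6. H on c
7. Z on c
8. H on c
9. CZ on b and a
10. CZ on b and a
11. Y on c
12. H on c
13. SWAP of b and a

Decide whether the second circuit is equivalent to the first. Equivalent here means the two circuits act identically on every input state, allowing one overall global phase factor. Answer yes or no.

No: there is an input state on which the two circuits produce genuinely different outputs (not merely differing by a phase).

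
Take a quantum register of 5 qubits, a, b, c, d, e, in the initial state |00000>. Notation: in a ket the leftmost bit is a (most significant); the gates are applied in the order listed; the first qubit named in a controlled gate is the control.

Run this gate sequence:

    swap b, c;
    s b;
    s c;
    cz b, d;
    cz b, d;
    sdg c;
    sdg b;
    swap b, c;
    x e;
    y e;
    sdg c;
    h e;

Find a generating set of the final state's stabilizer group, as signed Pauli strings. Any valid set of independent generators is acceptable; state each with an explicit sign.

One valid set of independent stabilizer generators is +IIIIX, +ZIIII, +IZIII, +IIZII, +IIIZI (any independent generating set of the same group is equally correct). Key observation: steps 1-8 multiply out to the identity, so the circuit reduces to the remaining gates.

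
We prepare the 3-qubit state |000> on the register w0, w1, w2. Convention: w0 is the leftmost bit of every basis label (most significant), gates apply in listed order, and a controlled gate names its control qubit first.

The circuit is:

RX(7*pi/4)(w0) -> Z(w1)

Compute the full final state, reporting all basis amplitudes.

The final amplitudes are -sqrt(sqrt(2) + 2)/2 on |000>, -I*sqrt(2 - sqrt(2))/2 on |100>, and 0 on every other basis state.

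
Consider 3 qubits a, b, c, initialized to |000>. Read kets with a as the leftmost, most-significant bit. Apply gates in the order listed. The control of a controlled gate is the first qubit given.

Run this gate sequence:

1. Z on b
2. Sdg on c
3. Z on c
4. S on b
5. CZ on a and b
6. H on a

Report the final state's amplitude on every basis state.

The final amplitudes are sqrt(2)/2 on |000>, sqrt(2)/2 on |100>, and 0 on every other basis state.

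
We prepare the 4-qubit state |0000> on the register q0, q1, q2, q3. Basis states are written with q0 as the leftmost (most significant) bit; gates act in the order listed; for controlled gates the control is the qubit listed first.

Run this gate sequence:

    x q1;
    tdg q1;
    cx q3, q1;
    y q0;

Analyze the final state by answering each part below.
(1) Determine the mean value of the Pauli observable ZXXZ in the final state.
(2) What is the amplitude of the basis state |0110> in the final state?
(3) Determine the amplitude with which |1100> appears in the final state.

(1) In the final state, ZXXZ has expectation 0.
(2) The amplitude on |0110> is 0.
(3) The amplitude on |1100> is exp(I*pi/4).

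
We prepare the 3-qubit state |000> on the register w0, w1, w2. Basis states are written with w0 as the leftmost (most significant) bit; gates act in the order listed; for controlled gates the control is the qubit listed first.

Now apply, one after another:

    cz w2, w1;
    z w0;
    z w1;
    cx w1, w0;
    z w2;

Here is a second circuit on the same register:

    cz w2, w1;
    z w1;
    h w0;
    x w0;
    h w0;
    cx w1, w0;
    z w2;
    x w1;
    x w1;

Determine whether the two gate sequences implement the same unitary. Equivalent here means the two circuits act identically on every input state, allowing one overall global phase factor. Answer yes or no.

Yes: on every input state the two circuits agree up to one overall phase factor.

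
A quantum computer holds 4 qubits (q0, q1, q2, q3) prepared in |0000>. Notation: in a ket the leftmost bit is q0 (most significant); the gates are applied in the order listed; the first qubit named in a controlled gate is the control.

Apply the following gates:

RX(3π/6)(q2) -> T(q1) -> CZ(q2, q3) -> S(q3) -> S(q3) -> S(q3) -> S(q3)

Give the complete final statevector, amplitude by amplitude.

The final amplitudes are sqrt(2)/2 on |0000>, -sqrt(2)*I/2 on |0010>, and 0 on every other basis state. Key observation: steps 4-7 multiply out to the identity, so the circuit reduces to the remaining gates.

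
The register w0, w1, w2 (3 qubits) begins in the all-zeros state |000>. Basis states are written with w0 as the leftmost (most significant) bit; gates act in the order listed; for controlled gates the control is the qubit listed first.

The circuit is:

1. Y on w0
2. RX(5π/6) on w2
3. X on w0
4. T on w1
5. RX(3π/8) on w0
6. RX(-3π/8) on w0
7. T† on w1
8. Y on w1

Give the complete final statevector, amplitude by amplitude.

The resulting statevector has amplitude -sqrt(6)/4 + sqrt(2)/4 on |010>, I*(sqrt(2) + sqrt(6))/4 on |011>, and 0 on every other basis state.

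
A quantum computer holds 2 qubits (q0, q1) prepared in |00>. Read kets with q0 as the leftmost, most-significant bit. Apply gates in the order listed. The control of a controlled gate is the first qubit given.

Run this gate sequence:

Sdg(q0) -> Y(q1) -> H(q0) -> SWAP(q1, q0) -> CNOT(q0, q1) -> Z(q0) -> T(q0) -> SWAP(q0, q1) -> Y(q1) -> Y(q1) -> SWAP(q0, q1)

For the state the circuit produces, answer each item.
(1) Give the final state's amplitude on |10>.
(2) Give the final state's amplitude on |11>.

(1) The final state's coefficient on |10> equals -sqrt(2)*exp(3*I*pi/4)/2.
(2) |11> carries amplitude -sqrt(2)*exp(3*I*pi/4)/2 in the final state.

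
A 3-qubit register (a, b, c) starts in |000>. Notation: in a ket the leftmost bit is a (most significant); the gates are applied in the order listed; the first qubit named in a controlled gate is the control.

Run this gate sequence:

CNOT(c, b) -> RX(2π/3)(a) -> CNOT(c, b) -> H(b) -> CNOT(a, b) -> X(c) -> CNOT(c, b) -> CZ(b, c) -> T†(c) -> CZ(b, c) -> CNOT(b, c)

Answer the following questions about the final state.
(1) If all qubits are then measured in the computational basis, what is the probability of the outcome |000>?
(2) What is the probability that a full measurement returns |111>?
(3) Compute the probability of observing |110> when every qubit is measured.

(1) Outcome |000> occurs with probability 0.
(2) A full measurement returns |111> with probability 0.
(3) Outcome |110> occurs with probability 3/8.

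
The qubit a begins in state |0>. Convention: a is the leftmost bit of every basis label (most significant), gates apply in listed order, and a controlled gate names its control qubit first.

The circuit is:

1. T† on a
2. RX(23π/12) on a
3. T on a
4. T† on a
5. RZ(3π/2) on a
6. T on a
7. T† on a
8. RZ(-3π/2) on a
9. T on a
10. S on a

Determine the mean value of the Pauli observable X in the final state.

In the final state, X has expectation 1/4 - sqrt(3)/4. Key observation: the block from step 4 through step 9 cancels to the identity and can be dropped.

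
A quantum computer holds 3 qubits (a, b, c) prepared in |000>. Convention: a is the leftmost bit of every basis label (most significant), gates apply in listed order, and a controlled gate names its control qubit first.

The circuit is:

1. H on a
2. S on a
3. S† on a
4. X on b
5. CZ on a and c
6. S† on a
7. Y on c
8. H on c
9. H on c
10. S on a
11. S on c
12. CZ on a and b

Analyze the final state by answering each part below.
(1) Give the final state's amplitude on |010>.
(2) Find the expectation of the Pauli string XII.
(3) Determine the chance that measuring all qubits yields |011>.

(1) The final state's coefficient on |010> equals 0. Key observation: steps 2-3 multiply out to the identity, so the circuit reduces to the remaining gates.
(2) In the final state, XII has expectation -1.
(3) The probability of measuring |011> is 1/2.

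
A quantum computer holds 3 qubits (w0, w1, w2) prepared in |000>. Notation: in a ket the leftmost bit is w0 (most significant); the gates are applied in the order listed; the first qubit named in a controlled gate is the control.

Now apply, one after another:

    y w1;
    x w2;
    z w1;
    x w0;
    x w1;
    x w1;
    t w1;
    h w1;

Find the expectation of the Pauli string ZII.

In the final state, ZII has expectation -1.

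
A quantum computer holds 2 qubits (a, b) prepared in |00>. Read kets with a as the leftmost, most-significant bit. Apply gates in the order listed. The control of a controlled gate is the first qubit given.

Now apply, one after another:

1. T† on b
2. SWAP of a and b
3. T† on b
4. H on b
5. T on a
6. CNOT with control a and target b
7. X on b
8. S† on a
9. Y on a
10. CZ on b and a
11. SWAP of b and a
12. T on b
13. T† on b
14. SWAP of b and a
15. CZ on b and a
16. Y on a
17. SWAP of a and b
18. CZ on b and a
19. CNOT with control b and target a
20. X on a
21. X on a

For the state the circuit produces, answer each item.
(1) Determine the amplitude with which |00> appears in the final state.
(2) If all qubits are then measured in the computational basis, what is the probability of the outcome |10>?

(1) The amplitude on |00> is sqrt(2)/2. Key observation: steps 9-16 multiply out to the identity, so the circuit reduces to the remaining gates.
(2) A full measurement returns |10> with probability 1/2.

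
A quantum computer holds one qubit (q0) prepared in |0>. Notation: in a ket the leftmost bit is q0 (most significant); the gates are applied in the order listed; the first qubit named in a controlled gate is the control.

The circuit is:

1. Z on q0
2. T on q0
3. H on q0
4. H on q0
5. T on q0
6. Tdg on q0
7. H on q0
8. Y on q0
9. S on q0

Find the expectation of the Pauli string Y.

The observable Y averages to -1. Key observation: the block from step 3 through step 4 cancels to the identity and can be dropped.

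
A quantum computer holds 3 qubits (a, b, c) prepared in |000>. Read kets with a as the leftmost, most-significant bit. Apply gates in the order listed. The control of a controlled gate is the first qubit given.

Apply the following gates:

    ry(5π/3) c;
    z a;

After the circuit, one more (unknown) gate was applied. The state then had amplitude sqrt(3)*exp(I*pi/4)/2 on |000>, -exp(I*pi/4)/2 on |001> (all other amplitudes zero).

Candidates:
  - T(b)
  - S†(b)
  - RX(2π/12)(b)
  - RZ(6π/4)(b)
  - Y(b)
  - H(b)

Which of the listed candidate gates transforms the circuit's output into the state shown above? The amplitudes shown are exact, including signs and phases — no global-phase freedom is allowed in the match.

The unique candidate consistent with the amplitudes is RZ(6π/4)(b).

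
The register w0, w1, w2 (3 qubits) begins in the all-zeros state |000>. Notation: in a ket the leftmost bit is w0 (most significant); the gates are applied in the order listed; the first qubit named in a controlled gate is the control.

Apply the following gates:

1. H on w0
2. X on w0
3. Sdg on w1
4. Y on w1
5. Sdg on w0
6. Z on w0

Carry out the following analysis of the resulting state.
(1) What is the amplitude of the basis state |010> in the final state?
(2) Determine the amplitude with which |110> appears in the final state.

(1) |010> carries amplitude sqrt(2)*I/2 in the final state.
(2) The final state's coefficient on |110> equals -sqrt(2)/2.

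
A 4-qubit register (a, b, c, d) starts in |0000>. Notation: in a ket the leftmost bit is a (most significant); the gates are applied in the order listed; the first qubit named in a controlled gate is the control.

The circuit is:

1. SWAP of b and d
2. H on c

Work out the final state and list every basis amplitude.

After the circuit, the state carries amplitude sqrt(2)/2 on |0000>, sqrt(2)/2 on |0010>, and 0 on every other basis state.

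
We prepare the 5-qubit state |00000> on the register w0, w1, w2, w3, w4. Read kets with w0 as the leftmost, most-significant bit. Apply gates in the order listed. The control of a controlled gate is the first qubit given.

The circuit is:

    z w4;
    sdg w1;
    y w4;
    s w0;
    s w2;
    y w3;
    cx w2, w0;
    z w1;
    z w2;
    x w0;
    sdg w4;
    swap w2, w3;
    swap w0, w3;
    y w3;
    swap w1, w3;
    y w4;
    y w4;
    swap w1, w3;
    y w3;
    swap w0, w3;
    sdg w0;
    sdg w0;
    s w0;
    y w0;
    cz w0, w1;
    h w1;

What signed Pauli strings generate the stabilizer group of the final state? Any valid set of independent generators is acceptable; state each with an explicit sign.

The stabilizer group can be generated by +IXIII, +ZIIII, -IIZII, +IIIZI, -IIIIZ, among other valid generating sets.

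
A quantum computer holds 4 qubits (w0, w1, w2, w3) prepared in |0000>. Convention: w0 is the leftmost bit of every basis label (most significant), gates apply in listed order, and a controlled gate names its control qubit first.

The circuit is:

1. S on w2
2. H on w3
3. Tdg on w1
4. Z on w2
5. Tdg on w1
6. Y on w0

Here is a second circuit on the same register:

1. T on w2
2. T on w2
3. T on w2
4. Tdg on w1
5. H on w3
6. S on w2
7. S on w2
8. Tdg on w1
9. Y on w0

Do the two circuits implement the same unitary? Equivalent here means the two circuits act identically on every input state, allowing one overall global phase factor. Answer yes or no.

No: there is an input state on which the two circuits produce genuinely different outputs (not merely differing by a phase).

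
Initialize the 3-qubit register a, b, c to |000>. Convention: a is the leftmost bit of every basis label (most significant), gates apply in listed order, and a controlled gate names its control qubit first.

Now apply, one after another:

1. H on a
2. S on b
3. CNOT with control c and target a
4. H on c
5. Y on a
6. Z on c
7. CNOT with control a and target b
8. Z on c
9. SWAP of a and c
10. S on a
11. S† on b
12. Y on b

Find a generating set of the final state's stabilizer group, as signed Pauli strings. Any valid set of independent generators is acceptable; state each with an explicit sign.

One valid set of independent stabilizer generators is +YII, -IXY, -IZZ (any independent generating set of the same group is equally correct).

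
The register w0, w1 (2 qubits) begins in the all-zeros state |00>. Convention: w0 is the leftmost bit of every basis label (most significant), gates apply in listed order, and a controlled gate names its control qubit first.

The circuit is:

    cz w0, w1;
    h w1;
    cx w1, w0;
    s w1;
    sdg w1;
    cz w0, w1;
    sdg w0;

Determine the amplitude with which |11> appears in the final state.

The amplitude on |11> is sqrt(2)*I/2.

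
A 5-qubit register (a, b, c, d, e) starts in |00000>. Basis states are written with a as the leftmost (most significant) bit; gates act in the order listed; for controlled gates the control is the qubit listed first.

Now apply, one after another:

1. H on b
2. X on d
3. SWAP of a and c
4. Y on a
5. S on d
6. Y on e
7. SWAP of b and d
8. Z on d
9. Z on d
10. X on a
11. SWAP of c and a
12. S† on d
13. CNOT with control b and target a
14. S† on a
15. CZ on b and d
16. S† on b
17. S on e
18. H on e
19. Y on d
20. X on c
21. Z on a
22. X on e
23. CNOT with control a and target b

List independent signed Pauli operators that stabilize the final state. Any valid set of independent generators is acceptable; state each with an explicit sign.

The final state is stabilized by the group generated by +IIIYI, -IIIIX, -ZIIII, +IZIII, -IIZII; other independent generating sets are equally valid.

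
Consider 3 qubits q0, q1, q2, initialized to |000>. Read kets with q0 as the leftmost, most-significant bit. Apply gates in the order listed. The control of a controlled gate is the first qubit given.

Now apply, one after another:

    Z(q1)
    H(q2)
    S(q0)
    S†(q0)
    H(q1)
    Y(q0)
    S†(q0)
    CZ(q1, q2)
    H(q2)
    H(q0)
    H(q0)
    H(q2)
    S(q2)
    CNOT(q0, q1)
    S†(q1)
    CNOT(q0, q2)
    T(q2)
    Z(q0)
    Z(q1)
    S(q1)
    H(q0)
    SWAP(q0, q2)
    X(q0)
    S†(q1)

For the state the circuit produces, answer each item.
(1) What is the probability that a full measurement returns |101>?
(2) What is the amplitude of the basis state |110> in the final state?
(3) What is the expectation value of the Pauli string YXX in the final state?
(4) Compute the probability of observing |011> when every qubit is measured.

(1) The probability of measuring |101> is 1/8. Key observation: steps 9-12 multiply out to the identity, so the circuit reduces to the remaining gates.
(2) The final state's coefficient on |110> equals sqrt(2)/4.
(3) In the final state, YXX has expectation -sqrt(2)/2.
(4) Outcome |011> occurs with probability 1/8.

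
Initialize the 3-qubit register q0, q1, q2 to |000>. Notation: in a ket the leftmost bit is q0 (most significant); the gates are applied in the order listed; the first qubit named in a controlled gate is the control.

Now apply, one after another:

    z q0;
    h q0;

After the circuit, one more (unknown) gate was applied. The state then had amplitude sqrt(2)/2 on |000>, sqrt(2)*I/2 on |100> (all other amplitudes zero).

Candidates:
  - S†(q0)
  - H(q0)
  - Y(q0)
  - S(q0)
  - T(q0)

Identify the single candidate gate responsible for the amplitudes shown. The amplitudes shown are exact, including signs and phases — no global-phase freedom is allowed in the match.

The unique candidate consistent with the amplitudes is S(q0).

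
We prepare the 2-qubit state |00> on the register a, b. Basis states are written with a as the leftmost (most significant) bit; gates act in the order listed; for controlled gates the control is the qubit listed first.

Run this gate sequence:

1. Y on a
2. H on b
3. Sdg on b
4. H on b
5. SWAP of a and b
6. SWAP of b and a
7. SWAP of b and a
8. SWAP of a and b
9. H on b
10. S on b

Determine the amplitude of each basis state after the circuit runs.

The final amplitudes are 0 on |00>, 0 on |01>, sqrt(2)*I/2 on |10>, sqrt(2)*I/2 on |11>. Key observation: the block from step 4 through step 9 cancels to the identity and can be dropped.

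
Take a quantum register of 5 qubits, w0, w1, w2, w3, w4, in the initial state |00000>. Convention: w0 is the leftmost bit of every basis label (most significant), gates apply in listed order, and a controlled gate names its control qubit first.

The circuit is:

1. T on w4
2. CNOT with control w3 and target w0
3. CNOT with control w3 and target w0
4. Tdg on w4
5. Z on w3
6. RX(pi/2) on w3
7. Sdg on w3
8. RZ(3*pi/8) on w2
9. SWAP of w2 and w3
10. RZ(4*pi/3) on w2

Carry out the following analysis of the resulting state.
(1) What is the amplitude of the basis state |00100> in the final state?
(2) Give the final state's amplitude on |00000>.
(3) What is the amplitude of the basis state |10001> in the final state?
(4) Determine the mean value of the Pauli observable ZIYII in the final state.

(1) |00100> carries amplitude -sqrt(2)*exp(23*I*pi/48)/2 in the final state. Key observation: gates 1-4 undo each other exactly, leaving only the rest of the circuit to track.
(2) The final state's coefficient on |00000> equals -sqrt(2)*exp(7*I*pi/48)/2.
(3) The final state's coefficient on |10001> equals 0.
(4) In the final state, ZIYII has expectation sqrt(3)/2.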